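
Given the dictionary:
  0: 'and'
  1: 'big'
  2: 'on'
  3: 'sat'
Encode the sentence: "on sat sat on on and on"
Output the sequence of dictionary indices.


Look up each word in the dictionary:
  'on' -> 2
  'sat' -> 3
  'sat' -> 3
  'on' -> 2
  'on' -> 2
  'and' -> 0
  'on' -> 2

Encoded: [2, 3, 3, 2, 2, 0, 2]


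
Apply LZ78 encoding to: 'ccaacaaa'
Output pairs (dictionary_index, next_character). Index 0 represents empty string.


LZ78 encoding steps:
Dictionary: {0: ''}
Step 1: w='' (idx 0), next='c' -> output (0, 'c'), add 'c' as idx 1
Step 2: w='c' (idx 1), next='a' -> output (1, 'a'), add 'ca' as idx 2
Step 3: w='' (idx 0), next='a' -> output (0, 'a'), add 'a' as idx 3
Step 4: w='ca' (idx 2), next='a' -> output (2, 'a'), add 'caa' as idx 4
Step 5: w='a' (idx 3), end of input -> output (3, '')


Encoded: [(0, 'c'), (1, 'a'), (0, 'a'), (2, 'a'), (3, '')]


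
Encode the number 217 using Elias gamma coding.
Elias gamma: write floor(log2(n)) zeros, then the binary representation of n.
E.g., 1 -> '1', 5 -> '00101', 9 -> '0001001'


num_bits = floor(log2(217)) + 1 = 8
leading_zeros = num_bits - 1 = 7
binary(217) = 11011001

Elias gamma(217) = '0000000' + '11011001' = 000000011011001 (15 bits)


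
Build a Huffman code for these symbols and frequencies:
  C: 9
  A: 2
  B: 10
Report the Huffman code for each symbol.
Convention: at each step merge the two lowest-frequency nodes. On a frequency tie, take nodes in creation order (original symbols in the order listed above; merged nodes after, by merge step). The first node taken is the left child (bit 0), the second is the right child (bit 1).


Huffman tree construction:
Step 1: Merge A(2) + C(9) = 11
Step 2: Merge B(10) + (A+C)(11) = 21
Read each symbol's code off the tree from the root (left child = 0, right child = 1).

Codes:
  C: 11 (length 2)
  A: 10 (length 2)
  B: 0 (length 1)
Average code length: 32/21 = 1.5238 bits/symbol


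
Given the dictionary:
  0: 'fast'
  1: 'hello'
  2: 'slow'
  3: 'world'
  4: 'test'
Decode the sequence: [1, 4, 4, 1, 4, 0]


Look up each index in the dictionary:
  1 -> 'hello'
  4 -> 'test'
  4 -> 'test'
  1 -> 'hello'
  4 -> 'test'
  0 -> 'fast'

Decoded: "hello test test hello test fast"


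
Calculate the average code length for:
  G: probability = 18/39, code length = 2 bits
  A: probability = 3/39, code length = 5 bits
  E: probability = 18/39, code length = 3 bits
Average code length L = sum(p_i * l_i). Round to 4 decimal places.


Weighted contributions p_i * l_i:
  G: (18/39) * 2 = 36/39
  A: (3/39) * 5 = 15/39
  E: (18/39) * 3 = 54/39
Sum = (36 + 15 + 54)/39 = 105/39

L = 105/39 = 2.6923 bits/symbol


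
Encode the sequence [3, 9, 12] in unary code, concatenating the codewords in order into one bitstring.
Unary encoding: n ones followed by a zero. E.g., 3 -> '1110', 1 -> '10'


Encode each number as n ones followed by a terminating 0:
  3 -> 1110 (4 bits)
  9 -> 1111111110 (10 bits)
  12 -> 1111111111110 (13 bits)
Total length = 4 + 10 + 13 = 27 bits.

Unary([3, 9, 12]) = 111011111111101111111111110 (27 bits)


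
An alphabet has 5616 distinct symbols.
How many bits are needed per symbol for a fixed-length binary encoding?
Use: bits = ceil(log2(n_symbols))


log2(5616) = 12.4553
Bracket: 2^12 = 4096 < 5616 <= 2^13 = 8192
So ceil(log2(5616)) = 13

bits = ceil(log2(5616)) = ceil(12.4553) = 13 bits


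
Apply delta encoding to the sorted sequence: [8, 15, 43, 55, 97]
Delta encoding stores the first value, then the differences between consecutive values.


First value: 8
Deltas:
  15 - 8 = 7
  43 - 15 = 28
  55 - 43 = 12
  97 - 55 = 42


Delta encoded: [8, 7, 28, 12, 42]


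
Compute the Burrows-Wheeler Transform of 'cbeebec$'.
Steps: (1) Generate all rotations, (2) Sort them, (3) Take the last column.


Rotations (sorted):
  0: $cbeebec -> last char: c
  1: bec$cbee -> last char: e
  2: beebec$c -> last char: c
  3: c$cbeebe -> last char: e
  4: cbeebec$ -> last char: $
  5: ebec$cbe -> last char: e
  6: ec$cbeeb -> last char: b
  7: eebec$cb -> last char: b


BWT = cece$ebb


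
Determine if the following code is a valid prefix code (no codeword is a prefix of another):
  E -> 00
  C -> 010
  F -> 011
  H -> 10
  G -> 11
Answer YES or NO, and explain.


Checking each pair (does one codeword prefix another?):
  E='00' vs C='010': no prefix
  E='00' vs F='011': no prefix
  E='00' vs H='10': no prefix
  E='00' vs G='11': no prefix
  C='010' vs E='00': no prefix
  C='010' vs F='011': no prefix
  C='010' vs H='10': no prefix
  C='010' vs G='11': no prefix
  F='011' vs E='00': no prefix
  F='011' vs C='010': no prefix
  F='011' vs H='10': no prefix
  F='011' vs G='11': no prefix
  H='10' vs E='00': no prefix
  H='10' vs C='010': no prefix
  H='10' vs F='011': no prefix
  H='10' vs G='11': no prefix
  G='11' vs E='00': no prefix
  G='11' vs C='010': no prefix
  G='11' vs F='011': no prefix
  G='11' vs H='10': no prefix
No violation found over all pairs.

YES -- this is a valid prefix code. No codeword is a prefix of any other codeword.


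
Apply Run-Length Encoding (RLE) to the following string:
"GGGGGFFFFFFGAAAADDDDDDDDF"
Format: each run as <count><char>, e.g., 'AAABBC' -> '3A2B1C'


Scanning runs left to right:
  i=0: run of 'G' x 5 -> '5G'
  i=5: run of 'F' x 6 -> '6F'
  i=11: run of 'G' x 1 -> '1G'
  i=12: run of 'A' x 4 -> '4A'
  i=16: run of 'D' x 8 -> '8D'
  i=24: run of 'F' x 1 -> '1F'

RLE = 5G6F1G4A8D1F


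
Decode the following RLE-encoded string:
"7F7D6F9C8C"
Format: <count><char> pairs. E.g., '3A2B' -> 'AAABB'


Expanding each <count><char> pair:
  7F -> 'FFFFFFF'
  7D -> 'DDDDDDD'
  6F -> 'FFFFFF'
  9C -> 'CCCCCCCCC'
  8C -> 'CCCCCCCC'

Decoded = FFFFFFFDDDDDDDFFFFFFCCCCCCCCCCCCCCCCC


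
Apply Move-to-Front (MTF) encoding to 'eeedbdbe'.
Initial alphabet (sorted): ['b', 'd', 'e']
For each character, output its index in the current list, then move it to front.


MTF encoding:
'e': index 2 in ['b', 'd', 'e'] -> ['e', 'b', 'd']
'e': index 0 in ['e', 'b', 'd'] -> ['e', 'b', 'd']
'e': index 0 in ['e', 'b', 'd'] -> ['e', 'b', 'd']
'd': index 2 in ['e', 'b', 'd'] -> ['d', 'e', 'b']
'b': index 2 in ['d', 'e', 'b'] -> ['b', 'd', 'e']
'd': index 1 in ['b', 'd', 'e'] -> ['d', 'b', 'e']
'b': index 1 in ['d', 'b', 'e'] -> ['b', 'd', 'e']
'e': index 2 in ['b', 'd', 'e'] -> ['e', 'b', 'd']


Output: [2, 0, 0, 2, 2, 1, 1, 2]


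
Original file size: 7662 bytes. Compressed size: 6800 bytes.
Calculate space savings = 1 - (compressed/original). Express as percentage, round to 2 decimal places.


ratio = compressed/original = 6800/7662 = 0.887497
savings = 1 - ratio = 1 - 0.887497 = 0.112503
as a percentage: 0.112503 * 100 = 11.25%

Space savings = 1 - 6800/7662 = 11.25%


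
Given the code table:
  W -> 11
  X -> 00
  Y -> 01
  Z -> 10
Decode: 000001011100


Decoding:
00 -> X
00 -> X
01 -> Y
01 -> Y
11 -> W
00 -> X


Result: XXYYWX


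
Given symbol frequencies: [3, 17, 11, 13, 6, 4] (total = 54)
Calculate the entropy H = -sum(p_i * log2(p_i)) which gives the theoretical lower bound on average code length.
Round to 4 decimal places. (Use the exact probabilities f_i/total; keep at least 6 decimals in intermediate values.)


Per-symbol terms -p_i * log2(p_i) with p_i = f_i/54:
  p = 3/54 = 0.055556: log2(p) = -4.169925, -p*log2(p) = 0.231663
  p = 17/54 = 0.314815: log2(p) = -1.667425, -p*log2(p) = 0.524930
  p = 11/54 = 0.203704: log2(p) = -2.295456, -p*log2(p) = 0.467593
  p = 13/54 = 0.240741: log2(p) = -2.054448, -p*log2(p) = 0.494589
  p = 6/54 = 0.111111: log2(p) = -3.169925, -p*log2(p) = 0.352214
  p = 4/54 = 0.074074: log2(p) = -3.754888, -p*log2(p) = 0.278140
H = 0.231663 + 0.524930 + 0.467593 + 0.494589 + 0.352214 + 0.278140 = 2.349129

H = 2.3491 bits/symbol


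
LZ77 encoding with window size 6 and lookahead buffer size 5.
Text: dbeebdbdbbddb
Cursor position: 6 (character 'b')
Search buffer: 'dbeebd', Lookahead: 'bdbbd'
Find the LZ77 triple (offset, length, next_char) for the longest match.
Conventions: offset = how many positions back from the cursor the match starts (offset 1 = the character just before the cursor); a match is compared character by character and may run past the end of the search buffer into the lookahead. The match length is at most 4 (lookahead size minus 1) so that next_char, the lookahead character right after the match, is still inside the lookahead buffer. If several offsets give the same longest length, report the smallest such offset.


Try each offset into the search buffer:
  offset=1 (pos 5, char 'd'): match length 0
  offset=2 (pos 4, char 'b'): match length 3
  offset=3 (pos 3, char 'e'): match length 0
  offset=4 (pos 2, char 'e'): match length 0
  offset=5 (pos 1, char 'b'): match length 1
  offset=6 (pos 0, char 'd'): match length 0
Longest match has length 3 at offset 2.
next_char = character at position 6 + 3 = 9 -> 'b'

Best match: offset=2, length=3 (matching 'bdb' starting at position 4)
LZ77 triple: (2, 3, 'b')


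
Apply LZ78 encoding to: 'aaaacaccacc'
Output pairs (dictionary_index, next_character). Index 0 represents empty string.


LZ78 encoding steps:
Dictionary: {0: ''}
Step 1: w='' (idx 0), next='a' -> output (0, 'a'), add 'a' as idx 1
Step 2: w='a' (idx 1), next='a' -> output (1, 'a'), add 'aa' as idx 2
Step 3: w='a' (idx 1), next='c' -> output (1, 'c'), add 'ac' as idx 3
Step 4: w='ac' (idx 3), next='c' -> output (3, 'c'), add 'acc' as idx 4
Step 5: w='acc' (idx 4), end of input -> output (4, '')


Encoded: [(0, 'a'), (1, 'a'), (1, 'c'), (3, 'c'), (4, '')]


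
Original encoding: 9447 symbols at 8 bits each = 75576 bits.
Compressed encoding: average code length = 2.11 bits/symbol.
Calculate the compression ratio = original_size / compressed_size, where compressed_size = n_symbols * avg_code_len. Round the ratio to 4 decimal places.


original_size = n_symbols * orig_bits = 9447 * 8 = 75576 bits
compressed_size = n_symbols * avg_code_len = 9447 * 2.11 = 19933.17 bits
ratio = original_size / compressed_size = 75576 / 19933.17 = 3.7915

Compression ratio = 3.7915


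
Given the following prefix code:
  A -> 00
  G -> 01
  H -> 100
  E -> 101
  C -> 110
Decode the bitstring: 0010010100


Decoding step by step:
Bits 00 -> A
Bits 100 -> H
Bits 101 -> E
Bits 00 -> A


Decoded message: AHEA


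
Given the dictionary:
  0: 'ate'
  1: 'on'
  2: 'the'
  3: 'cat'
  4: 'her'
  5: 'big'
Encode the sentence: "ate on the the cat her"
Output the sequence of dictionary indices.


Look up each word in the dictionary:
  'ate' -> 0
  'on' -> 1
  'the' -> 2
  'the' -> 2
  'cat' -> 3
  'her' -> 4

Encoded: [0, 1, 2, 2, 3, 4]


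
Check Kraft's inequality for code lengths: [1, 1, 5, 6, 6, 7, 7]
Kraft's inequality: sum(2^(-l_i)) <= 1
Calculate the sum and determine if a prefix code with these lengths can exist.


Sum = 2^(-1) + 2^(-1) + 2^(-5) + 2^(-6) + 2^(-6) + 2^(-7) + 2^(-7)
    = 0.5 + 0.5 + 0.03125 + 0.015625 + 0.015625 + 0.0078125 + 0.0078125
    = 138/128 = 1.078125
Since 1.078125 > 1, Kraft's inequality is NOT satisfied.
A prefix code with these lengths CANNOT exist.

Kraft sum = 1.078125. Not satisfied.


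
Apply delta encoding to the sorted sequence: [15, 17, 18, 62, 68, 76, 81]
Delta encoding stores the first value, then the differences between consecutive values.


First value: 15
Deltas:
  17 - 15 = 2
  18 - 17 = 1
  62 - 18 = 44
  68 - 62 = 6
  76 - 68 = 8
  81 - 76 = 5


Delta encoded: [15, 2, 1, 44, 6, 8, 5]


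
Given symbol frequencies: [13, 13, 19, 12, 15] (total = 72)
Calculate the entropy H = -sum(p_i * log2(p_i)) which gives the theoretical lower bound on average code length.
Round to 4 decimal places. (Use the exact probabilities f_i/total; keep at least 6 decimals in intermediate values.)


Per-symbol terms -p_i * log2(p_i) with p_i = f_i/72:
  p = 13/72 = 0.180556: log2(p) = -2.469485, -p*log2(p) = 0.445879
  p = 13/72 = 0.180556: log2(p) = -2.469485, -p*log2(p) = 0.445879
  p = 19/72 = 0.263889: log2(p) = -1.921997, -p*log2(p) = 0.507194
  p = 12/72 = 0.166667: log2(p) = -2.584963, -p*log2(p) = 0.430827
  p = 15/72 = 0.208333: log2(p) = -2.263034, -p*log2(p) = 0.471466
H = 0.445879 + 0.445879 + 0.507194 + 0.430827 + 0.471466 = 2.301245

H = 2.3012 bits/symbol


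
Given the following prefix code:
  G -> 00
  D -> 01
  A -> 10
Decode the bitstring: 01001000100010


Decoding step by step:
Bits 01 -> D
Bits 00 -> G
Bits 10 -> A
Bits 00 -> G
Bits 10 -> A
Bits 00 -> G
Bits 10 -> A


Decoded message: DGAGAGA


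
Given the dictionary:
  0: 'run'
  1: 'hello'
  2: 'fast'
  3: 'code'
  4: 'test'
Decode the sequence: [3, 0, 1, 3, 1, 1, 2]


Look up each index in the dictionary:
  3 -> 'code'
  0 -> 'run'
  1 -> 'hello'
  3 -> 'code'
  1 -> 'hello'
  1 -> 'hello'
  2 -> 'fast'

Decoded: "code run hello code hello hello fast"


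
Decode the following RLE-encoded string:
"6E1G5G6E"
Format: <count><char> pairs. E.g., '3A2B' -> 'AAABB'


Expanding each <count><char> pair:
  6E -> 'EEEEEE'
  1G -> 'G'
  5G -> 'GGGGG'
  6E -> 'EEEEEE'

Decoded = EEEEEEGGGGGGEEEEEE


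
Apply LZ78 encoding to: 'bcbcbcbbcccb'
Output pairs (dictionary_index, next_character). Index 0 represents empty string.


LZ78 encoding steps:
Dictionary: {0: ''}
Step 1: w='' (idx 0), next='b' -> output (0, 'b'), add 'b' as idx 1
Step 2: w='' (idx 0), next='c' -> output (0, 'c'), add 'c' as idx 2
Step 3: w='b' (idx 1), next='c' -> output (1, 'c'), add 'bc' as idx 3
Step 4: w='bc' (idx 3), next='b' -> output (3, 'b'), add 'bcb' as idx 4
Step 5: w='bc' (idx 3), next='c' -> output (3, 'c'), add 'bcc' as idx 5
Step 6: w='c' (idx 2), next='b' -> output (2, 'b'), add 'cb' as idx 6


Encoded: [(0, 'b'), (0, 'c'), (1, 'c'), (3, 'b'), (3, 'c'), (2, 'b')]


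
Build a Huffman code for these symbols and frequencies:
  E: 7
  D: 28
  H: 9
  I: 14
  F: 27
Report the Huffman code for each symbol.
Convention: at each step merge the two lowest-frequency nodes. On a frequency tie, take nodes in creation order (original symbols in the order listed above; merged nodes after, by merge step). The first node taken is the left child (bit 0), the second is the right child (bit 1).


Huffman tree construction:
Step 1: Merge E(7) + H(9) = 16
Step 2: Merge I(14) + (E+H)(16) = 30
Step 3: Merge F(27) + D(28) = 55
Step 4: Merge (I+(E+H))(30) + (F+D)(55) = 85
Read each symbol's code off the tree from the root (left child = 0, right child = 1).

Codes:
  E: 010 (length 3)
  D: 11 (length 2)
  H: 011 (length 3)
  I: 00 (length 2)
  F: 10 (length 2)
Average code length: 186/85 = 2.1882 bits/symbol


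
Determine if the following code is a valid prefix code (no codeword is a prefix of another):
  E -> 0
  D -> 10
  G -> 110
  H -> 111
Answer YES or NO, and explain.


Checking each pair (does one codeword prefix another?):
  E='0' vs D='10': no prefix
  E='0' vs G='110': no prefix
  E='0' vs H='111': no prefix
  D='10' vs E='0': no prefix
  D='10' vs G='110': no prefix
  D='10' vs H='111': no prefix
  G='110' vs E='0': no prefix
  G='110' vs D='10': no prefix
  G='110' vs H='111': no prefix
  H='111' vs E='0': no prefix
  H='111' vs D='10': no prefix
  H='111' vs G='110': no prefix
No violation found over all pairs.

YES -- this is a valid prefix code. No codeword is a prefix of any other codeword.


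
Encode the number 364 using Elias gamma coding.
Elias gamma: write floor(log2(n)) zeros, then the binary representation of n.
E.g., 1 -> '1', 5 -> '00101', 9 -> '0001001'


num_bits = floor(log2(364)) + 1 = 9
leading_zeros = num_bits - 1 = 8
binary(364) = 101101100

Elias gamma(364) = '00000000' + '101101100' = 00000000101101100 (17 bits)


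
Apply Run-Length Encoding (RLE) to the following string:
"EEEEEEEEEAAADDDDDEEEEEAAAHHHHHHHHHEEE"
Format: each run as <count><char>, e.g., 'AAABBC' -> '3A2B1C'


Scanning runs left to right:
  i=0: run of 'E' x 9 -> '9E'
  i=9: run of 'A' x 3 -> '3A'
  i=12: run of 'D' x 5 -> '5D'
  i=17: run of 'E' x 5 -> '5E'
  i=22: run of 'A' x 3 -> '3A'
  i=25: run of 'H' x 9 -> '9H'
  i=34: run of 'E' x 3 -> '3E'

RLE = 9E3A5D5E3A9H3E


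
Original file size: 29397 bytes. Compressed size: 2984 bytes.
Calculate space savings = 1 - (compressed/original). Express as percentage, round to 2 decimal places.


ratio = compressed/original = 2984/29397 = 0.101507
savings = 1 - ratio = 1 - 0.101507 = 0.898493
as a percentage: 0.898493 * 100 = 89.85%

Space savings = 1 - 2984/29397 = 89.85%


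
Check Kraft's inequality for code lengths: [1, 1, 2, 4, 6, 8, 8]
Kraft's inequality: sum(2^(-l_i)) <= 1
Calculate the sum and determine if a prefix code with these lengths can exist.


Sum = 2^(-1) + 2^(-1) + 2^(-2) + 2^(-4) + 2^(-6) + 2^(-8) + 2^(-8)
    = 0.5 + 0.5 + 0.25 + 0.0625 + 0.015625 + 0.00390625 + 0.00390625
    = 342/256 = 1.3359375
Since 1.3359375 > 1, Kraft's inequality is NOT satisfied.
A prefix code with these lengths CANNOT exist.

Kraft sum = 1.3359375. Not satisfied.


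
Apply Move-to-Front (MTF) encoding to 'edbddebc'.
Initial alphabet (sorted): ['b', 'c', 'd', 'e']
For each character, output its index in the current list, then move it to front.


MTF encoding:
'e': index 3 in ['b', 'c', 'd', 'e'] -> ['e', 'b', 'c', 'd']
'd': index 3 in ['e', 'b', 'c', 'd'] -> ['d', 'e', 'b', 'c']
'b': index 2 in ['d', 'e', 'b', 'c'] -> ['b', 'd', 'e', 'c']
'd': index 1 in ['b', 'd', 'e', 'c'] -> ['d', 'b', 'e', 'c']
'd': index 0 in ['d', 'b', 'e', 'c'] -> ['d', 'b', 'e', 'c']
'e': index 2 in ['d', 'b', 'e', 'c'] -> ['e', 'd', 'b', 'c']
'b': index 2 in ['e', 'd', 'b', 'c'] -> ['b', 'e', 'd', 'c']
'c': index 3 in ['b', 'e', 'd', 'c'] -> ['c', 'b', 'e', 'd']


Output: [3, 3, 2, 1, 0, 2, 2, 3]


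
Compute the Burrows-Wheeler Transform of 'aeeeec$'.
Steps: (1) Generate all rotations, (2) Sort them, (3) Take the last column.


Rotations (sorted):
  0: $aeeeec -> last char: c
  1: aeeeec$ -> last char: $
  2: c$aeeee -> last char: e
  3: ec$aeee -> last char: e
  4: eec$aee -> last char: e
  5: eeec$ae -> last char: e
  6: eeeec$a -> last char: a


BWT = c$eeeea


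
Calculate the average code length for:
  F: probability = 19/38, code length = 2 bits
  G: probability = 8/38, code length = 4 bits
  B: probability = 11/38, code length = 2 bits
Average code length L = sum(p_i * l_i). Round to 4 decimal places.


Weighted contributions p_i * l_i:
  F: (19/38) * 2 = 38/38
  G: (8/38) * 4 = 32/38
  B: (11/38) * 2 = 22/38
Sum = (38 + 32 + 22)/38 = 92/38

L = 92/38 = 2.4211 bits/symbol


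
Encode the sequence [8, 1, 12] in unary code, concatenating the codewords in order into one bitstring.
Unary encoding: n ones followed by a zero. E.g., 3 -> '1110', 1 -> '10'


Encode each number as n ones followed by a terminating 0:
  8 -> 111111110 (9 bits)
  1 -> 10 (2 bits)
  12 -> 1111111111110 (13 bits)
Total length = 9 + 2 + 13 = 24 bits.

Unary([8, 1, 12]) = 111111110101111111111110 (24 bits)


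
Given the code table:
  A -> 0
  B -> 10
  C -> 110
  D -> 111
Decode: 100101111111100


Decoding:
10 -> B
0 -> A
10 -> B
111 -> D
111 -> D
110 -> C
0 -> A


Result: BABDDCA


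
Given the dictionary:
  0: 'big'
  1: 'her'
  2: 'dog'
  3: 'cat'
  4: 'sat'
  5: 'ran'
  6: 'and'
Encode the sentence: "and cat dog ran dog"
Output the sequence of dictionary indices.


Look up each word in the dictionary:
  'and' -> 6
  'cat' -> 3
  'dog' -> 2
  'ran' -> 5
  'dog' -> 2

Encoded: [6, 3, 2, 5, 2]


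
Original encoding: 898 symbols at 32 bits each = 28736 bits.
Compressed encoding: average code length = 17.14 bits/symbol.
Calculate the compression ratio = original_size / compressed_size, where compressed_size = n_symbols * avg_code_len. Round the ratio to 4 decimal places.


original_size = n_symbols * orig_bits = 898 * 32 = 28736 bits
compressed_size = n_symbols * avg_code_len = 898 * 17.14 = 15391.72 bits
ratio = original_size / compressed_size = 28736 / 15391.72 = 1.867

Compression ratio = 1.867


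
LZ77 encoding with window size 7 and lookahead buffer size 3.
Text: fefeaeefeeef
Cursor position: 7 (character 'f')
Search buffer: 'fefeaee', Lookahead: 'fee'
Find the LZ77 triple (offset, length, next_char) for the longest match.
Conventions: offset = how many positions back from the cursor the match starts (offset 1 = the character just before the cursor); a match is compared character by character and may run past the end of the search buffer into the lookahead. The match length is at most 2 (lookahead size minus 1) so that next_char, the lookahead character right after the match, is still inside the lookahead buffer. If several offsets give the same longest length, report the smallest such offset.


Try each offset into the search buffer:
  offset=1 (pos 6, char 'e'): match length 0
  offset=2 (pos 5, char 'e'): match length 0
  offset=3 (pos 4, char 'a'): match length 0
  offset=4 (pos 3, char 'e'): match length 0
  offset=5 (pos 2, char 'f'): match length 2
  offset=6 (pos 1, char 'e'): match length 0
  offset=7 (pos 0, char 'f'): match length 2
Longest match has length 2, found at offsets 5, 7; take the smallest, offset 5.
next_char = character at position 7 + 2 = 9 -> 'e'

Best match: offset=5, length=2 (matching 'fe' starting at position 2)
LZ77 triple: (5, 2, 'e')


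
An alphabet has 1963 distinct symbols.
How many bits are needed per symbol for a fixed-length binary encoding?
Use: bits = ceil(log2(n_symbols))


log2(1963) = 10.9388
Bracket: 2^10 = 1024 < 1963 <= 2^11 = 2048
So ceil(log2(1963)) = 11

bits = ceil(log2(1963)) = ceil(10.9388) = 11 bits


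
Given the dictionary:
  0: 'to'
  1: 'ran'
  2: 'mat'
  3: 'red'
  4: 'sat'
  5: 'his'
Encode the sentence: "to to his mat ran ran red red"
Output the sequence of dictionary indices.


Look up each word in the dictionary:
  'to' -> 0
  'to' -> 0
  'his' -> 5
  'mat' -> 2
  'ran' -> 1
  'ran' -> 1
  'red' -> 3
  'red' -> 3

Encoded: [0, 0, 5, 2, 1, 1, 3, 3]


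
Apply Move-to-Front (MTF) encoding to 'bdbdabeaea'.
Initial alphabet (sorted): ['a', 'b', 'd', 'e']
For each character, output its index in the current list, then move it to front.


MTF encoding:
'b': index 1 in ['a', 'b', 'd', 'e'] -> ['b', 'a', 'd', 'e']
'd': index 2 in ['b', 'a', 'd', 'e'] -> ['d', 'b', 'a', 'e']
'b': index 1 in ['d', 'b', 'a', 'e'] -> ['b', 'd', 'a', 'e']
'd': index 1 in ['b', 'd', 'a', 'e'] -> ['d', 'b', 'a', 'e']
'a': index 2 in ['d', 'b', 'a', 'e'] -> ['a', 'd', 'b', 'e']
'b': index 2 in ['a', 'd', 'b', 'e'] -> ['b', 'a', 'd', 'e']
'e': index 3 in ['b', 'a', 'd', 'e'] -> ['e', 'b', 'a', 'd']
'a': index 2 in ['e', 'b', 'a', 'd'] -> ['a', 'e', 'b', 'd']
'e': index 1 in ['a', 'e', 'b', 'd'] -> ['e', 'a', 'b', 'd']
'a': index 1 in ['e', 'a', 'b', 'd'] -> ['a', 'e', 'b', 'd']


Output: [1, 2, 1, 1, 2, 2, 3, 2, 1, 1]


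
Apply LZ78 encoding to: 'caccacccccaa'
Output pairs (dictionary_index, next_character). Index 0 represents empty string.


LZ78 encoding steps:
Dictionary: {0: ''}
Step 1: w='' (idx 0), next='c' -> output (0, 'c'), add 'c' as idx 1
Step 2: w='' (idx 0), next='a' -> output (0, 'a'), add 'a' as idx 2
Step 3: w='c' (idx 1), next='c' -> output (1, 'c'), add 'cc' as idx 3
Step 4: w='a' (idx 2), next='c' -> output (2, 'c'), add 'ac' as idx 4
Step 5: w='cc' (idx 3), next='c' -> output (3, 'c'), add 'ccc' as idx 5
Step 6: w='c' (idx 1), next='a' -> output (1, 'a'), add 'ca' as idx 6
Step 7: w='a' (idx 2), end of input -> output (2, '')


Encoded: [(0, 'c'), (0, 'a'), (1, 'c'), (2, 'c'), (3, 'c'), (1, 'a'), (2, '')]


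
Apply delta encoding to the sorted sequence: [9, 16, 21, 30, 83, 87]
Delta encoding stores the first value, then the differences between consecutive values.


First value: 9
Deltas:
  16 - 9 = 7
  21 - 16 = 5
  30 - 21 = 9
  83 - 30 = 53
  87 - 83 = 4


Delta encoded: [9, 7, 5, 9, 53, 4]


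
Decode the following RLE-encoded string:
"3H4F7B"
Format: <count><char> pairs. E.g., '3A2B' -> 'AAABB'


Expanding each <count><char> pair:
  3H -> 'HHH'
  4F -> 'FFFF'
  7B -> 'BBBBBBB'

Decoded = HHHFFFFBBBBBBB


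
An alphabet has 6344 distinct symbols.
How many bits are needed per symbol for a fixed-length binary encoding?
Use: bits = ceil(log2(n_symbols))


log2(6344) = 12.6312
Bracket: 2^12 = 4096 < 6344 <= 2^13 = 8192
So ceil(log2(6344)) = 13

bits = ceil(log2(6344)) = ceil(12.6312) = 13 bits


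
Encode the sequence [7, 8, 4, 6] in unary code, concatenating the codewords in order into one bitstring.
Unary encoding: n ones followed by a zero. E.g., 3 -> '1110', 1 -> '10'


Encode each number as n ones followed by a terminating 0:
  7 -> 11111110 (8 bits)
  8 -> 111111110 (9 bits)
  4 -> 11110 (5 bits)
  6 -> 1111110 (7 bits)
Total length = 8 + 9 + 5 + 7 = 29 bits.

Unary([7, 8, 4, 6]) = 11111110111111110111101111110 (29 bits)


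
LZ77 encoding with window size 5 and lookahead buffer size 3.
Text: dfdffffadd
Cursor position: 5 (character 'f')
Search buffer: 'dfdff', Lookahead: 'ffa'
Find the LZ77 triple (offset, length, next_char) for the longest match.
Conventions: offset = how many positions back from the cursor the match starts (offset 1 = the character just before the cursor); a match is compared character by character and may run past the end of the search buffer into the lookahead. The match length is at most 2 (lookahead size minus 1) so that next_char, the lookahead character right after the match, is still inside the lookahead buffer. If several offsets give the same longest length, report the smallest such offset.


Try each offset into the search buffer:
  offset=1 (pos 4, char 'f'): match length 2
  offset=2 (pos 3, char 'f'): match length 2
  offset=3 (pos 2, char 'd'): match length 0
  offset=4 (pos 1, char 'f'): match length 1
  offset=5 (pos 0, char 'd'): match length 0
Longest match has length 2, found at offsets 1, 2; take the smallest, offset 1.
next_char = character at position 5 + 2 = 7 -> 'a'

Best match: offset=1, length=2 (matching 'ff' starting at position 4)
LZ77 triple: (1, 2, 'a')


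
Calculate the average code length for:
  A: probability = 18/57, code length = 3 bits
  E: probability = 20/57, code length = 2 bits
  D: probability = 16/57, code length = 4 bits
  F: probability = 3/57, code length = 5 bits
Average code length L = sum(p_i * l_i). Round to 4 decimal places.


Weighted contributions p_i * l_i:
  A: (18/57) * 3 = 54/57
  E: (20/57) * 2 = 40/57
  D: (16/57) * 4 = 64/57
  F: (3/57) * 5 = 15/57
Sum = (54 + 40 + 64 + 15)/57 = 173/57

L = 173/57 = 3.0351 bits/symbol


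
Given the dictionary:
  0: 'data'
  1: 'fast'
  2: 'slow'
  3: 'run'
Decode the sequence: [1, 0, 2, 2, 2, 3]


Look up each index in the dictionary:
  1 -> 'fast'
  0 -> 'data'
  2 -> 'slow'
  2 -> 'slow'
  2 -> 'slow'
  3 -> 'run'

Decoded: "fast data slow slow slow run"


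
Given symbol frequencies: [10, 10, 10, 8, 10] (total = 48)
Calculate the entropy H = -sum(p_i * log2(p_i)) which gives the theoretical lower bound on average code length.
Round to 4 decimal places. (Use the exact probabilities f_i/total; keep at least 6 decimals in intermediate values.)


Per-symbol terms -p_i * log2(p_i) with p_i = f_i/48:
  p = 10/48 = 0.208333: log2(p) = -2.263034, -p*log2(p) = 0.471466
  p = 10/48 = 0.208333: log2(p) = -2.263034, -p*log2(p) = 0.471466
  p = 10/48 = 0.208333: log2(p) = -2.263034, -p*log2(p) = 0.471466
  p = 8/48 = 0.166667: log2(p) = -2.584963, -p*log2(p) = 0.430827
  p = 10/48 = 0.208333: log2(p) = -2.263034, -p*log2(p) = 0.471466
H = 0.471466 + 0.471466 + 0.471466 + 0.430827 + 0.471466 = 2.316691

H = 2.3167 bits/symbol


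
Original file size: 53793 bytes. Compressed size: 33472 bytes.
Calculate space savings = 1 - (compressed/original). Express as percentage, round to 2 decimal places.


ratio = compressed/original = 33472/53793 = 0.622237
savings = 1 - ratio = 1 - 0.622237 = 0.377763
as a percentage: 0.377763 * 100 = 37.78%

Space savings = 1 - 33472/53793 = 37.78%


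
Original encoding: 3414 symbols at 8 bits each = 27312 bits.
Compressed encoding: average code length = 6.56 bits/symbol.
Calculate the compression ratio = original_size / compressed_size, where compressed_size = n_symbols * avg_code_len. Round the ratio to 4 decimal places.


original_size = n_symbols * orig_bits = 3414 * 8 = 27312 bits
compressed_size = n_symbols * avg_code_len = 3414 * 6.56 = 22395.84 bits
ratio = original_size / compressed_size = 27312 / 22395.84 = 1.2195

Compression ratio = 1.2195


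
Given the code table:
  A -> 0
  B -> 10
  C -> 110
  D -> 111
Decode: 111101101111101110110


Decoding:
111 -> D
10 -> B
110 -> C
111 -> D
110 -> C
111 -> D
0 -> A
110 -> C


Result: DBCDCDAC


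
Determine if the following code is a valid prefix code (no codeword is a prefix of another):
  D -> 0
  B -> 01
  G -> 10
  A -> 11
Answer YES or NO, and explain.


Checking each pair (does one codeword prefix another?):
  D='0' vs B='01': prefix -- VIOLATION

NO -- this is NOT a valid prefix code. D (0) is a prefix of B (01).


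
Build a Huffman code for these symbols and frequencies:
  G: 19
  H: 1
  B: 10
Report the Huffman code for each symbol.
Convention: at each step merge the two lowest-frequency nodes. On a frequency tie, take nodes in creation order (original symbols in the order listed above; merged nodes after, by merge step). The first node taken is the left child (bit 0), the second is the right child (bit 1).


Huffman tree construction:
Step 1: Merge H(1) + B(10) = 11
Step 2: Merge (H+B)(11) + G(19) = 30
Read each symbol's code off the tree from the root (left child = 0, right child = 1).

Codes:
  G: 1 (length 1)
  H: 00 (length 2)
  B: 01 (length 2)
Average code length: 41/30 = 1.3667 bits/symbol


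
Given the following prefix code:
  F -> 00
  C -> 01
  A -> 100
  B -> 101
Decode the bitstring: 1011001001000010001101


Decoding step by step:
Bits 101 -> B
Bits 100 -> A
Bits 100 -> A
Bits 100 -> A
Bits 00 -> F
Bits 100 -> A
Bits 01 -> C
Bits 101 -> B


Decoded message: BAAAFACB


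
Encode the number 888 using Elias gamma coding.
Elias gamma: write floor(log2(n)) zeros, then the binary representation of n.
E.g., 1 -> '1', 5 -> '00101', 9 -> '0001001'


num_bits = floor(log2(888)) + 1 = 10
leading_zeros = num_bits - 1 = 9
binary(888) = 1101111000

Elias gamma(888) = '000000000' + '1101111000' = 0000000001101111000 (19 bits)


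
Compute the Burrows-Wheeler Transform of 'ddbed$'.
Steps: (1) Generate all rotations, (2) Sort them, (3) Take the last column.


Rotations (sorted):
  0: $ddbed -> last char: d
  1: bed$dd -> last char: d
  2: d$ddbe -> last char: e
  3: dbed$d -> last char: d
  4: ddbed$ -> last char: $
  5: ed$ddb -> last char: b


BWT = dded$b


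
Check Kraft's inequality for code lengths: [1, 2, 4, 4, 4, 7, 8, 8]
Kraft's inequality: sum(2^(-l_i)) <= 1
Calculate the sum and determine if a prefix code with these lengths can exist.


Sum = 2^(-1) + 2^(-2) + 2^(-4) + 2^(-4) + 2^(-4) + 2^(-7) + 2^(-8) + 2^(-8)
    = 0.5 + 0.25 + 0.0625 + 0.0625 + 0.0625 + 0.0078125 + 0.00390625 + 0.00390625
    = 244/256 = 0.953125
Since 0.953125 <= 1, Kraft's inequality IS satisfied.
A prefix code with these lengths CAN exist.

Kraft sum = 0.953125. Satisfied.


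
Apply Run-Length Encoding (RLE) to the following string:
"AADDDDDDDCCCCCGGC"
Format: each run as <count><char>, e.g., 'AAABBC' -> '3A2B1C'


Scanning runs left to right:
  i=0: run of 'A' x 2 -> '2A'
  i=2: run of 'D' x 7 -> '7D'
  i=9: run of 'C' x 5 -> '5C'
  i=14: run of 'G' x 2 -> '2G'
  i=16: run of 'C' x 1 -> '1C'

RLE = 2A7D5C2G1C


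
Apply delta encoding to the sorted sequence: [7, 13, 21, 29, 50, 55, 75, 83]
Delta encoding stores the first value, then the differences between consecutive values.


First value: 7
Deltas:
  13 - 7 = 6
  21 - 13 = 8
  29 - 21 = 8
  50 - 29 = 21
  55 - 50 = 5
  75 - 55 = 20
  83 - 75 = 8


Delta encoded: [7, 6, 8, 8, 21, 5, 20, 8]


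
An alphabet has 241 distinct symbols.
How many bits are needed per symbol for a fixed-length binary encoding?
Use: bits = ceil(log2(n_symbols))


log2(241) = 7.9129
Bracket: 2^7 = 128 < 241 <= 2^8 = 256
So ceil(log2(241)) = 8

bits = ceil(log2(241)) = ceil(7.9129) = 8 bits


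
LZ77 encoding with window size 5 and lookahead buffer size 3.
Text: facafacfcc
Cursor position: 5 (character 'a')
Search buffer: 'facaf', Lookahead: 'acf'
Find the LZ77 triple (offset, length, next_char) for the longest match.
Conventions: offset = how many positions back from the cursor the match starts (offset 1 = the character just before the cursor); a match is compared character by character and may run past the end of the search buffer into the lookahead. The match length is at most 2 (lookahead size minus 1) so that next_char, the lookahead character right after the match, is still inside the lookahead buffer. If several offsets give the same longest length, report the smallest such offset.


Try each offset into the search buffer:
  offset=1 (pos 4, char 'f'): match length 0
  offset=2 (pos 3, char 'a'): match length 1
  offset=3 (pos 2, char 'c'): match length 0
  offset=4 (pos 1, char 'a'): match length 2
  offset=5 (pos 0, char 'f'): match length 0
Longest match has length 2 at offset 4.
next_char = character at position 5 + 2 = 7 -> 'f'

Best match: offset=4, length=2 (matching 'ac' starting at position 1)
LZ77 triple: (4, 2, 'f')


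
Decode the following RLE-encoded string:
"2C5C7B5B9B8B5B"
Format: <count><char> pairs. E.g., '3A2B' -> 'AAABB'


Expanding each <count><char> pair:
  2C -> 'CC'
  5C -> 'CCCCC'
  7B -> 'BBBBBBB'
  5B -> 'BBBBB'
  9B -> 'BBBBBBBBB'
  8B -> 'BBBBBBBB'
  5B -> 'BBBBB'

Decoded = CCCCCCCBBBBBBBBBBBBBBBBBBBBBBBBBBBBBBBBBB


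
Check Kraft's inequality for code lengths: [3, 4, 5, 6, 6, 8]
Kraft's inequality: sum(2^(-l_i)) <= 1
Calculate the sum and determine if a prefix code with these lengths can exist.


Sum = 2^(-3) + 2^(-4) + 2^(-5) + 2^(-6) + 2^(-6) + 2^(-8)
    = 0.125 + 0.0625 + 0.03125 + 0.015625 + 0.015625 + 0.00390625
    = 65/256 = 0.25390625
Since 0.25390625 <= 1, Kraft's inequality IS satisfied.
A prefix code with these lengths CAN exist.

Kraft sum = 0.25390625. Satisfied.


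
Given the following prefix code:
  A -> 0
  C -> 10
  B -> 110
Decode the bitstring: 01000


Decoding step by step:
Bits 0 -> A
Bits 10 -> C
Bits 0 -> A
Bits 0 -> A


Decoded message: ACAA


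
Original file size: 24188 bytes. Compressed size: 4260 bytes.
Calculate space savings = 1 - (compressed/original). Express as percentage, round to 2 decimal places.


ratio = compressed/original = 4260/24188 = 0.17612
savings = 1 - ratio = 1 - 0.17612 = 0.82388
as a percentage: 0.82388 * 100 = 82.39%

Space savings = 1 - 4260/24188 = 82.39%


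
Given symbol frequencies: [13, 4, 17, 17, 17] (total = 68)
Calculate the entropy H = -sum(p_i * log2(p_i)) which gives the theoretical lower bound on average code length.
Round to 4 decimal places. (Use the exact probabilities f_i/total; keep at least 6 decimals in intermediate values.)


Per-symbol terms -p_i * log2(p_i) with p_i = f_i/68:
  p = 13/68 = 0.191176: log2(p) = -2.387023, -p*log2(p) = 0.456343
  p = 4/68 = 0.058824: log2(p) = -4.087463, -p*log2(p) = 0.240439
  p = 17/68 = 0.250000: log2(p) = -2.000000, -p*log2(p) = 0.500000
  p = 17/68 = 0.250000: log2(p) = -2.000000, -p*log2(p) = 0.500000
  p = 17/68 = 0.250000: log2(p) = -2.000000, -p*log2(p) = 0.500000
H = 0.456343 + 0.240439 + 0.500000 + 0.500000 + 0.500000 = 2.196782

H = 2.1968 bits/symbol


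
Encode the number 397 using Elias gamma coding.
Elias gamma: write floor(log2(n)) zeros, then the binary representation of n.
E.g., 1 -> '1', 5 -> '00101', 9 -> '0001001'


num_bits = floor(log2(397)) + 1 = 9
leading_zeros = num_bits - 1 = 8
binary(397) = 110001101

Elias gamma(397) = '00000000' + '110001101' = 00000000110001101 (17 bits)


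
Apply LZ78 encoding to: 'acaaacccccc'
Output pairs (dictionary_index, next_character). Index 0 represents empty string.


LZ78 encoding steps:
Dictionary: {0: ''}
Step 1: w='' (idx 0), next='a' -> output (0, 'a'), add 'a' as idx 1
Step 2: w='' (idx 0), next='c' -> output (0, 'c'), add 'c' as idx 2
Step 3: w='a' (idx 1), next='a' -> output (1, 'a'), add 'aa' as idx 3
Step 4: w='a' (idx 1), next='c' -> output (1, 'c'), add 'ac' as idx 4
Step 5: w='c' (idx 2), next='c' -> output (2, 'c'), add 'cc' as idx 5
Step 6: w='cc' (idx 5), next='c' -> output (5, 'c'), add 'ccc' as idx 6


Encoded: [(0, 'a'), (0, 'c'), (1, 'a'), (1, 'c'), (2, 'c'), (5, 'c')]


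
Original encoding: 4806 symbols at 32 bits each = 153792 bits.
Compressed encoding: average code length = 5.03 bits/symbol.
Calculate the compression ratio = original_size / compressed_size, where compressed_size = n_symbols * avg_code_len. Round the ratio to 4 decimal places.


original_size = n_symbols * orig_bits = 4806 * 32 = 153792 bits
compressed_size = n_symbols * avg_code_len = 4806 * 5.03 = 24174.18 bits
ratio = original_size / compressed_size = 153792 / 24174.18 = 6.3618

Compression ratio = 6.3618


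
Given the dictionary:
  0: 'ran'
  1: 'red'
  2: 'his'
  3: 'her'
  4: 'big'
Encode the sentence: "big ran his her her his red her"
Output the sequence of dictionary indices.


Look up each word in the dictionary:
  'big' -> 4
  'ran' -> 0
  'his' -> 2
  'her' -> 3
  'her' -> 3
  'his' -> 2
  'red' -> 1
  'her' -> 3

Encoded: [4, 0, 2, 3, 3, 2, 1, 3]


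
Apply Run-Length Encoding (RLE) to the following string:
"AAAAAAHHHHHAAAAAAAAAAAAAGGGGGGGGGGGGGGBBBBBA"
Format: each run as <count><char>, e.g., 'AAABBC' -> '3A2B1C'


Scanning runs left to right:
  i=0: run of 'A' x 6 -> '6A'
  i=6: run of 'H' x 5 -> '5H'
  i=11: run of 'A' x 13 -> '13A'
  i=24: run of 'G' x 14 -> '14G'
  i=38: run of 'B' x 5 -> '5B'
  i=43: run of 'A' x 1 -> '1A'

RLE = 6A5H13A14G5B1A


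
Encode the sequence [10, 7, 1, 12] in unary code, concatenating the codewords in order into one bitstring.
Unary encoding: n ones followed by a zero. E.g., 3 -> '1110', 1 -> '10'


Encode each number as n ones followed by a terminating 0:
  10 -> 11111111110 (11 bits)
  7 -> 11111110 (8 bits)
  1 -> 10 (2 bits)
  12 -> 1111111111110 (13 bits)
Total length = 11 + 8 + 2 + 13 = 34 bits.

Unary([10, 7, 1, 12]) = 1111111111011111110101111111111110 (34 bits)


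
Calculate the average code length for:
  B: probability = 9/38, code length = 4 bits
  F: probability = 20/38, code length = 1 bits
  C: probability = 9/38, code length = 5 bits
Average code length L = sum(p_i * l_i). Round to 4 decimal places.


Weighted contributions p_i * l_i:
  B: (9/38) * 4 = 36/38
  F: (20/38) * 1 = 20/38
  C: (9/38) * 5 = 45/38
Sum = (36 + 20 + 45)/38 = 101/38

L = 101/38 = 2.6579 bits/symbol


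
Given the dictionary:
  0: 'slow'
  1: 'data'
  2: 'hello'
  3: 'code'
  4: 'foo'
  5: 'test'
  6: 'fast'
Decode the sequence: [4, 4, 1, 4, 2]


Look up each index in the dictionary:
  4 -> 'foo'
  4 -> 'foo'
  1 -> 'data'
  4 -> 'foo'
  2 -> 'hello'

Decoded: "foo foo data foo hello"


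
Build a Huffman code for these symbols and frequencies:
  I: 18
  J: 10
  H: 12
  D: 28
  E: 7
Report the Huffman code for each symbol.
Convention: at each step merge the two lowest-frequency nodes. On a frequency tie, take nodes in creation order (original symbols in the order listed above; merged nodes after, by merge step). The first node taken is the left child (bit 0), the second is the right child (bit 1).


Huffman tree construction:
Step 1: Merge E(7) + J(10) = 17
Step 2: Merge H(12) + (E+J)(17) = 29
Step 3: Merge I(18) + D(28) = 46
Step 4: Merge (H+(E+J))(29) + (I+D)(46) = 75
Read each symbol's code off the tree from the root (left child = 0, right child = 1).

Codes:
  I: 10 (length 2)
  J: 011 (length 3)
  H: 00 (length 2)
  D: 11 (length 2)
  E: 010 (length 3)
Average code length: 167/75 = 2.2267 bits/symbol


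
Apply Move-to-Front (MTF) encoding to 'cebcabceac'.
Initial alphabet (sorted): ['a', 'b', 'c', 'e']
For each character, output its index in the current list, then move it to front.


MTF encoding:
'c': index 2 in ['a', 'b', 'c', 'e'] -> ['c', 'a', 'b', 'e']
'e': index 3 in ['c', 'a', 'b', 'e'] -> ['e', 'c', 'a', 'b']
'b': index 3 in ['e', 'c', 'a', 'b'] -> ['b', 'e', 'c', 'a']
'c': index 2 in ['b', 'e', 'c', 'a'] -> ['c', 'b', 'e', 'a']
'a': index 3 in ['c', 'b', 'e', 'a'] -> ['a', 'c', 'b', 'e']
'b': index 2 in ['a', 'c', 'b', 'e'] -> ['b', 'a', 'c', 'e']
'c': index 2 in ['b', 'a', 'c', 'e'] -> ['c', 'b', 'a', 'e']
'e': index 3 in ['c', 'b', 'a', 'e'] -> ['e', 'c', 'b', 'a']
'a': index 3 in ['e', 'c', 'b', 'a'] -> ['a', 'e', 'c', 'b']
'c': index 2 in ['a', 'e', 'c', 'b'] -> ['c', 'a', 'e', 'b']


Output: [2, 3, 3, 2, 3, 2, 2, 3, 3, 2]
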